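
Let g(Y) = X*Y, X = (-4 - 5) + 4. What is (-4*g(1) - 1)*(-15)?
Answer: -285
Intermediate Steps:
X = -5 (X = -9 + 4 = -5)
g(Y) = -5*Y
(-4*g(1) - 1)*(-15) = (-(-20) - 1)*(-15) = (-4*(-5) - 1)*(-15) = (20 - 1)*(-15) = 19*(-15) = -285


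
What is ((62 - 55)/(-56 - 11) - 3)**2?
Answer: 43264/4489 ≈ 9.6378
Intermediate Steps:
((62 - 55)/(-56 - 11) - 3)**2 = (7/(-67) - 3)**2 = (7*(-1/67) - 3)**2 = (-7/67 - 3)**2 = (-208/67)**2 = 43264/4489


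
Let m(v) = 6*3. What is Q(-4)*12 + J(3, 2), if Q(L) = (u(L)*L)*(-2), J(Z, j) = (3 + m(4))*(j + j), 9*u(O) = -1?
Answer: 220/3 ≈ 73.333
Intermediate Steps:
u(O) = -⅑ (u(O) = (⅑)*(-1) = -⅑)
m(v) = 18
J(Z, j) = 42*j (J(Z, j) = (3 + 18)*(j + j) = 21*(2*j) = 42*j)
Q(L) = 2*L/9 (Q(L) = -L/9*(-2) = 2*L/9)
Q(-4)*12 + J(3, 2) = ((2/9)*(-4))*12 + 42*2 = -8/9*12 + 84 = -32/3 + 84 = 220/3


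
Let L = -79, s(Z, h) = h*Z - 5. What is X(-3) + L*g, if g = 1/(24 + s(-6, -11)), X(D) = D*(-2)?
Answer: 431/85 ≈ 5.0706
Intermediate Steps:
s(Z, h) = -5 + Z*h (s(Z, h) = Z*h - 5 = -5 + Z*h)
X(D) = -2*D
g = 1/85 (g = 1/(24 + (-5 - 6*(-11))) = 1/(24 + (-5 + 66)) = 1/(24 + 61) = 1/85 ≈ 0.011765)
X(-3) + L*g = -2*(-3) - 79*1/85 = 6 - 79/85 = 431/85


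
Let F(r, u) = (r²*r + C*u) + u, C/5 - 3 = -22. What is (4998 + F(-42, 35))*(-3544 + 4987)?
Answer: -104444340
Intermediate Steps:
C = -95 (C = 15 + 5*(-22) = 15 - 110 = -95)
F(r, u) = r³ - 94*u (F(r, u) = (r²*r - 95*u) + u = (r³ - 95*u) + u = r³ - 94*u)
(4998 + F(-42, 35))*(-3544 + 4987) = (4998 + ((-42)³ - 94*35))*(-3544 + 4987) = (4998 + (-74088 - 3290))*1443 = (4998 - 77378)*1443 = -72380*1443 = -104444340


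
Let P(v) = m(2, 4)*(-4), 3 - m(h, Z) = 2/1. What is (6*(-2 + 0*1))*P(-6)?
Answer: 48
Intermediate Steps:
m(h, Z) = 1 (m(h, Z) = 3 - 2/1 = 3 - 2 = 1)
P(v) = -4 (P(v) = 1*(-4) = -4)
(6*(-2 + 0*1))*P(-6) = (6*(-2 + 0*1))*(-4) = (6*(-2 + 0))*(-4) = (6*(-2))*(-4) = -12*(-4) = 48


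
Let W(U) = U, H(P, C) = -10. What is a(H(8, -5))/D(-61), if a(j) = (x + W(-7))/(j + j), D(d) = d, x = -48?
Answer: -11/244 ≈ -0.045082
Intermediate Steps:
a(j) = -55/(2*j) (a(j) = (-48 - 7)/(j + j) = -55*1/(2*j) = -55/(2*j))
a(H(8, -5))/D(-61) = -55/2/(-10)/(-61) = -55/2*(-⅒)*(-1/61) = (11/4)*(-1/61) = -11/244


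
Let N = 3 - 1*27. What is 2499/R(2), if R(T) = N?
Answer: -833/8 ≈ -104.13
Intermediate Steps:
N = -24 (N = 3 - 27 = -24)
R(T) = -24
2499/R(2) = 2499/(-24) = 2499*(-1/24) = -833/8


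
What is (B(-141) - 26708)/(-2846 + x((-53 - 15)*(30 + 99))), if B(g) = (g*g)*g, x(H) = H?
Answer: 2829929/11618 ≈ 243.58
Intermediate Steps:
B(g) = g³ (B(g) = g²*g = g³)
(B(-141) - 26708)/(-2846 + x((-53 - 15)*(30 + 99))) = ((-141)³ - 26708)/(-2846 + (-53 - 15)*(30 + 99)) = (-2803221 - 26708)/(-2846 - 68*129) = -2829929/(-2846 - 8772) = -2829929/(-11618) = -2829929*(-1/11618) = 2829929/11618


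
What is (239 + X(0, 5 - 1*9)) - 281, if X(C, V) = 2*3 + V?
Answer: -40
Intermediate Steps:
X(C, V) = 6 + V
(239 + X(0, 5 - 1*9)) - 281 = (239 + (6 + (5 - 1*9))) - 281 = (239 + (6 + (5 - 9))) - 281 = (239 + (6 - 4)) - 281 = (239 + 2) - 281 = 241 - 281 = -40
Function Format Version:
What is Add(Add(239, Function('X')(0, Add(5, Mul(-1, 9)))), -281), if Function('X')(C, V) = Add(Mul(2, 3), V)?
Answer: -40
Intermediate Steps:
Function('X')(C, V) = Add(6, V)
Add(Add(239, Function('X')(0, Add(5, Mul(-1, 9)))), -281) = Add(Add(239, Add(6, Add(5, Mul(-1, 9)))), -281) = Add(Add(239, Add(6, Add(5, -9))), -281) = Add(Add(239, Add(6, -4)), -281) = Add(Add(239, 2), -281) = Add(241, -281) = -40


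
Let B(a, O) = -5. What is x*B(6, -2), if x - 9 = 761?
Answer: -3850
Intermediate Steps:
x = 770 (x = 9 + 761 = 770)
x*B(6, -2) = 770*(-5) = -3850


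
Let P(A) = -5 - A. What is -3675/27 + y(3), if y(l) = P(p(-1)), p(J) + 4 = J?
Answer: -1225/9 ≈ -136.11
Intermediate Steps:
p(J) = -4 + J
y(l) = 0 (y(l) = -5 - (-4 - 1) = -5 - 1*(-5) = -5 + 5 = 0)
-3675/27 + y(3) = -3675/27 + 0 = -49*25/9 + 0 = -1225/9 + 0 = -1225/9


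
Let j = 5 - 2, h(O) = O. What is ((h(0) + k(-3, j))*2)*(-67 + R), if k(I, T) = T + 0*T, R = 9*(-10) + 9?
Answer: -888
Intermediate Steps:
j = 3
R = -81 (R = -90 + 9 = -81)
k(I, T) = T (k(I, T) = T + 0 = T)
((h(0) + k(-3, j))*2)*(-67 + R) = ((0 + 3)*2)*(-67 - 81) = (3*2)*(-148) = 6*(-148) = -888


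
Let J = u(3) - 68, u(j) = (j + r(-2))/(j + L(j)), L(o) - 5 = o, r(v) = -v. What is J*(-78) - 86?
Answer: 57008/11 ≈ 5182.5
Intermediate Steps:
L(o) = 5 + o
u(j) = (2 + j)/(5 + 2*j) (u(j) = (j - 1*(-2))/(j + (5 + j)) = (j + 2)/(5 + 2*j) = (2 + j)/(5 + 2*j))
J = -743/11 (J = (2 + 3)/(5 + 2*3) - 68 = 5/(5 + 6) - 68 = 5/11 - 68 = -743/11 ≈ -67.545)
J*(-78) - 86 = -743/11*(-78) - 86 = 57954/11 - 86 = 57008/11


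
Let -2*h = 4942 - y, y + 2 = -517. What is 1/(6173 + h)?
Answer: 2/6885 ≈ 0.00029049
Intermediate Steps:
y = -519 (y = -2 - 517 = -519)
h = -5461/2 (h = -(4942 - 1*(-519))/2 = -(4942 + 519)/2 = -1/2*5461 = -5461/2 ≈ -2730.5)
1/(6173 + h) = 1/(6173 - 5461/2) = 1/(6885/2) = 2/6885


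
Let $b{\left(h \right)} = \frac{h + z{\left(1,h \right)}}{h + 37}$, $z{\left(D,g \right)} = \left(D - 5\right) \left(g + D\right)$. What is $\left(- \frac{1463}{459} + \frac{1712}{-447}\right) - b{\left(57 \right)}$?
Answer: $- \frac{33144337}{6428754} \approx -5.1556$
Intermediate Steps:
$z{\left(D,g \right)} = \left(-5 + D\right) \left(D + g\right)$
$b{\left(h \right)} = \frac{-4 - 3 h}{37 + h}$ ($b{\left(h \right)} = \frac{h + \left(1^{2} - 5 - 5 h + 1 h\right)}{h + 37} = \frac{h + \left(1 - 5 - 5 h + h\right)}{37 + h} = \frac{h - \left(4 + 4 h\right)}{37 + h} = \frac{-4 - 3 h}{37 + h}$)
$\left(- \frac{1463}{459} + \frac{1712}{-447}\right) - b{\left(57 \right)} = \left(- \frac{1463}{459} + \frac{1712}{-447}\right) - \frac{-4 - 171}{37 + 57} = \left(\left(-1463\right) \frac{1}{459} + 1712 \left(- \frac{1}{447}\right)\right) - \frac{-4 - 171}{94} = \left(- \frac{1463}{459} - \frac{1712}{447}\right) - \frac{1}{94} \left(-175\right) = - \frac{479923}{68391} - - \frac{175}{94} = - \frac{479923}{68391} + \frac{175}{94} = - \frac{33144337}{6428754}$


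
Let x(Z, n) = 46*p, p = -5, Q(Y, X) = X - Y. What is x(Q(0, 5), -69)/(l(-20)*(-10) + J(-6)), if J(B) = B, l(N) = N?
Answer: -115/97 ≈ -1.1856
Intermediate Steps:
x(Z, n) = -230 (x(Z, n) = 46*(-5) = -230)
x(Q(0, 5), -69)/(l(-20)*(-10) + J(-6)) = -230/(-20*(-10) - 6) = -230/(200 - 6) = -230/194 = -230*1/194 = -115/97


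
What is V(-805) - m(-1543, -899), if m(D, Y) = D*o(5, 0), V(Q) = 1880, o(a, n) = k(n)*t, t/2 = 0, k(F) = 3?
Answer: 1880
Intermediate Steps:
t = 0 (t = 2*0 = 0)
o(a, n) = 0 (o(a, n) = 3*0 = 0)
m(D, Y) = 0 (m(D, Y) = D*0 = 0)
V(-805) - m(-1543, -899) = 1880 - 1*0 = 1880 + 0 = 1880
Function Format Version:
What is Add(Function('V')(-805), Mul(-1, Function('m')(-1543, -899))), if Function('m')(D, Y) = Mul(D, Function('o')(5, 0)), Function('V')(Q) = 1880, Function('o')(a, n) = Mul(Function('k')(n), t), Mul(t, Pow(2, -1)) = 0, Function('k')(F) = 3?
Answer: 1880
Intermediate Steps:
t = 0 (t = Mul(2, 0) = 0)
Function('o')(a, n) = 0 (Function('o')(a, n) = Mul(3, 0) = 0)
Function('m')(D, Y) = 0 (Function('m')(D, Y) = Mul(D, 0) = 0)
Add(Function('V')(-805), Mul(-1, Function('m')(-1543, -899))) = Add(1880, Mul(-1, 0)) = Add(1880, 0) = 1880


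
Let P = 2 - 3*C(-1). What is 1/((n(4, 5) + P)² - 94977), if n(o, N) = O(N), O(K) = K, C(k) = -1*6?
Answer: -1/94352 ≈ -1.0599e-5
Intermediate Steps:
C(k) = -6
n(o, N) = N
P = 20 (P = 2 - 3*(-6) = 2 + 18 = 20)
1/((n(4, 5) + P)² - 94977) = 1/((5 + 20)² - 94977) = 1/(25² - 94977) = 1/(625 - 94977) = 1/(-94352) = -1/94352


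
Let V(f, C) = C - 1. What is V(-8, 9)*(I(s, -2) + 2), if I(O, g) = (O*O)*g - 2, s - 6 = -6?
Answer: 0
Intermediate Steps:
s = 0 (s = 6 - 6 = 0)
V(f, C) = -1 + C
I(O, g) = -2 + g*O**2 (I(O, g) = O**2*g - 2 = g*O**2 - 2 = -2 + g*O**2)
V(-8, 9)*(I(s, -2) + 2) = (-1 + 9)*((-2 - 2*0**2) + 2) = 8*((-2 - 2*0) + 2) = 8*((-2 + 0) + 2) = 8*(-2 + 2) = 8*0 = 0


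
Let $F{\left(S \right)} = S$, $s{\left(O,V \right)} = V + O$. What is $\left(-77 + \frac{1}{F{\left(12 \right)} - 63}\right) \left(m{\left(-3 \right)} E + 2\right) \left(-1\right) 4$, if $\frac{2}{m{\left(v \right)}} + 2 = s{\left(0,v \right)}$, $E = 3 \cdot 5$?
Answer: $- \frac{62848}{51} \approx -1232.3$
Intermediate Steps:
$s{\left(O,V \right)} = O + V$
$E = 15$
$m{\left(v \right)} = \frac{2}{-2 + v}$ ($m{\left(v \right)} = \frac{2}{-2 + \left(0 + v\right)} = \frac{2}{-2 + v}$)
$\left(-77 + \frac{1}{F{\left(12 \right)} - 63}\right) \left(m{\left(-3 \right)} E + 2\right) \left(-1\right) 4 = \left(-77 + \frac{1}{12 - 63}\right) \left(\frac{2}{-2 - 3} \cdot 15 + 2\right) \left(-1\right) 4 = \left(-77 + \frac{1}{-51}\right) \left(\frac{2}{-5} \cdot 15 + 2\right) \left(-1\right) 4 = \left(-77 - \frac{1}{51}\right) \left(2 \left(- \frac{1}{5}\right) 15 + 2\right) \left(-1\right) 4 = - \frac{3928 \left(\left(- \frac{2}{5}\right) 15 + 2\right) \left(-1\right) 4}{51} = - \frac{3928 \left(-6 + 2\right) \left(-1\right) 4}{51} = - \frac{3928 \left(-4\right) \left(-1\right) 4}{51} = - \frac{3928 \cdot 4 \cdot 4}{51} = \left(- \frac{3928}{51}\right) 16 = - \frac{62848}{51}$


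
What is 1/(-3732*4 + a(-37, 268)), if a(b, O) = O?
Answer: -1/14660 ≈ -6.8213e-5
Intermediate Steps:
1/(-3732*4 + a(-37, 268)) = 1/(-3732*4 + 268) = 1/(-14928 + 268) = 1/(-14660) = -1/14660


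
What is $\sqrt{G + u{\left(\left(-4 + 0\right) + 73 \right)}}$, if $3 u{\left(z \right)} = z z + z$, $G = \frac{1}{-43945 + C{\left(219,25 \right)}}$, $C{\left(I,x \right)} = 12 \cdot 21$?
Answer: $\frac{\sqrt{3073615937197}}{43693} \approx 40.125$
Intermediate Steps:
$C{\left(I,x \right)} = 252$
$G = - \frac{1}{43693}$ ($G = \frac{1}{-43945 + 252} = \frac{1}{-43693} = - \frac{1}{43693} \approx -2.2887 \cdot 10^{-5}$)
$u{\left(z \right)} = \frac{z}{3} + \frac{z^{2}}{3}$ ($u{\left(z \right)} = \frac{z z + z}{3} = \frac{z^{2} + z}{3} = \frac{z + z^{2}}{3} = \frac{z}{3} + \frac{z^{2}}{3}$)
$\sqrt{G + u{\left(\left(-4 + 0\right) + 73 \right)}} = \sqrt{- \frac{1}{43693} + \frac{\left(\left(-4 + 0\right) + 73\right) \left(1 + \left(\left(-4 + 0\right) + 73\right)\right)}{3}} = \sqrt{- \frac{1}{43693} + \frac{\left(-4 + 73\right) \left(1 + \left(-4 + 73\right)\right)}{3}} = \sqrt{- \frac{1}{43693} + \frac{1}{3} \cdot 69 \left(1 + 69\right)} = \sqrt{- \frac{1}{43693} + \frac{1}{3} \cdot 69 \cdot 70} = \sqrt{- \frac{1}{43693} + 1610} = \sqrt{\frac{70345729}{43693}} = \frac{\sqrt{3073615937197}}{43693}$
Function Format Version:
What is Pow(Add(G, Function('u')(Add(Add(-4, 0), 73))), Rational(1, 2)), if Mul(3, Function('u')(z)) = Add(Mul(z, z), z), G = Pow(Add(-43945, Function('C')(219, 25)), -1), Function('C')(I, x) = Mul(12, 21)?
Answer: Mul(Rational(1, 43693), Pow(3073615937197, Rational(1, 2))) ≈ 40.125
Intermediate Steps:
Function('C')(I, x) = 252
G = Rational(-1, 43693) (G = Pow(Add(-43945, 252), -1) = Pow(-43693, -1) = Rational(-1, 43693) ≈ -2.2887e-5)
Function('u')(z) = Add(Mul(Rational(1, 3), z), Mul(Rational(1, 3), Pow(z, 2))) (Function('u')(z) = Mul(Rational(1, 3), Add(Mul(z, z), z)) = Mul(Rational(1, 3), Add(Pow(z, 2), z)) = Mul(Rational(1, 3), Add(z, Pow(z, 2))) = Add(Mul(Rational(1, 3), z), Mul(Rational(1, 3), Pow(z, 2))))
Pow(Add(G, Function('u')(Add(Add(-4, 0), 73))), Rational(1, 2)) = Pow(Add(Rational(-1, 43693), Mul(Rational(1, 3), Add(Add(-4, 0), 73), Add(1, Add(Add(-4, 0), 73)))), Rational(1, 2)) = Pow(Add(Rational(-1, 43693), Mul(Rational(1, 3), Add(-4, 73), Add(1, Add(-4, 73)))), Rational(1, 2)) = Pow(Add(Rational(-1, 43693), Mul(Rational(1, 3), 69, Add(1, 69))), Rational(1, 2)) = Pow(Add(Rational(-1, 43693), Mul(Rational(1, 3), 69, 70)), Rational(1, 2)) = Pow(Add(Rational(-1, 43693), 1610), Rational(1, 2)) = Pow(Rational(70345729, 43693), Rational(1, 2)) = Mul(Rational(1, 43693), Pow(3073615937197, Rational(1, 2)))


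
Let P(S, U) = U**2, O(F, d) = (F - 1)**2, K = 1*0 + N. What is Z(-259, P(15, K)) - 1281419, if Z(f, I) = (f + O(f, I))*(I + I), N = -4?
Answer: 873493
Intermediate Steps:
K = -4 (K = 1*0 - 4 = 0 - 4 = -4)
O(F, d) = (-1 + F)**2
Z(f, I) = 2*I*(f + (-1 + f)**2) (Z(f, I) = (f + (-1 + f)**2)*(I + I) = (f + (-1 + f)**2)*(2*I) = 2*I*(f + (-1 + f)**2))
Z(-259, P(15, K)) - 1281419 = 2*(-4)**2*(-259 + (-1 - 259)**2) - 1281419 = 2*16*(-259 + (-260)**2) - 1281419 = 2*16*(-259 + 67600) - 1281419 = 2*16*67341 - 1281419 = 2154912 - 1281419 = 873493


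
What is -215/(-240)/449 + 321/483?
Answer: 2312987/3469872 ≈ 0.66659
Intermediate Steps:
-215/(-240)/449 + 321/483 = -215*(-1/240)*(1/449) + 321*(1/483) = (43/48)*(1/449) + 107/161 = 43/21552 + 107/161 = 2312987/3469872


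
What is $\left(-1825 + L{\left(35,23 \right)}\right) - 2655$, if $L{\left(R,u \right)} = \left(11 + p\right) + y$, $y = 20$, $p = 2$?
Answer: $-4447$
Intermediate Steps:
$L{\left(R,u \right)} = 33$ ($L{\left(R,u \right)} = \left(11 + 2\right) + 20 = 13 + 20 = 33$)
$\left(-1825 + L{\left(35,23 \right)}\right) - 2655 = \left(-1825 + 33\right) - 2655 = -1792 - 2655 = -4447$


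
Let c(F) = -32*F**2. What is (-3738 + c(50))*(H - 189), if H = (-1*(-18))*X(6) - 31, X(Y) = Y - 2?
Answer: 12393224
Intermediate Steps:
X(Y) = -2 + Y
H = 41 (H = (-1*(-18))*(-2 + 6) - 31 = 18*4 - 31 = 72 - 31 = 41)
(-3738 + c(50))*(H - 189) = (-3738 - 32*50**2)*(41 - 189) = (-3738 - 32*2500)*(-148) = (-3738 - 80000)*(-148) = -83738*(-148) = 12393224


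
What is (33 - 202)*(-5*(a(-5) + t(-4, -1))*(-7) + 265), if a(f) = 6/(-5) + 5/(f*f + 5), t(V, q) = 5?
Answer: -409487/6 ≈ -68248.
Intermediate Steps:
a(f) = -6/5 + 5/(5 + f**2) (a(f) = 6*(-1/5) + 5/(f**2 + 5) = -6/5 + 5/(5 + f**2))
(33 - 202)*(-5*(a(-5) + t(-4, -1))*(-7) + 265) = (33 - 202)*(-5*((-5 - 6*(-5)**2)/(5*(5 + (-5)**2)) + 5)*(-7) + 265) = -169*(-5*((-5 - 6*25)/(5*(5 + 25)) + 5)*(-7) + 265) = -169*(-5*((1/5)*(-5 - 150)/30 + 5)*(-7) + 265) = -169*(-5*((1/5)*(1/30)*(-155) + 5)*(-7) + 265) = -169*(-5*(-31/30 + 5)*(-7) + 265) = -169*(-5*119/30*(-7) + 265) = -169*(-119/6*(-7) + 265) = -169*(833/6 + 265) = -169*2423/6 = -409487/6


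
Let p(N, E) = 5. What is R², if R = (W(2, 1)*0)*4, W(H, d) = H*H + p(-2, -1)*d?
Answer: 0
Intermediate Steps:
W(H, d) = H² + 5*d (W(H, d) = H*H + 5*d = H² + 5*d)
R = 0 (R = ((2² + 5*1)*0)*4 = ((4 + 5)*0)*4 = (9*0)*4 = 0*4 = 0)
R² = 0² = 0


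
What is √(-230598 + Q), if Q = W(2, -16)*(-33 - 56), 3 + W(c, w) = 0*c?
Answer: I*√230331 ≈ 479.93*I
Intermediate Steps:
W(c, w) = -3 (W(c, w) = -3 + 0*c = -3 + 0 = -3)
Q = 267 (Q = -3*(-33 - 56) = -3*(-89) = 267)
√(-230598 + Q) = √(-230598 + 267) = √(-230331) = I*√230331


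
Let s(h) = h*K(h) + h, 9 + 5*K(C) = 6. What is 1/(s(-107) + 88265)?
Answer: 5/441111 ≈ 1.1335e-5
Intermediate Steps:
K(C) = -3/5 (K(C) = -9/5 + (1/5)*6 = -9/5 + 6/5 = -3/5)
s(h) = 2*h/5 (s(h) = h*(-3/5) + h = -3*h/5 + h = 2*h/5)
1/(s(-107) + 88265) = 1/((2/5)*(-107) + 88265) = 1/(-214/5 + 88265) = 1/(441111/5) = 5/441111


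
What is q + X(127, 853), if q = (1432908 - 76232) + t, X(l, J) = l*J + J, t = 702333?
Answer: 2168193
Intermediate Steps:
X(l, J) = J + J*l (X(l, J) = J*l + J = J + J*l)
q = 2059009 (q = (1432908 - 76232) + 702333 = 1356676 + 702333 = 2059009)
q + X(127, 853) = 2059009 + 853*(1 + 127) = 2059009 + 853*128 = 2059009 + 109184 = 2168193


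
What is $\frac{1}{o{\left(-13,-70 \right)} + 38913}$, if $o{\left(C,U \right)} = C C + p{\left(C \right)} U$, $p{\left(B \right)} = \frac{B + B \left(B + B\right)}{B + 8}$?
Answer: $\frac{1}{43632} \approx 2.2919 \cdot 10^{-5}$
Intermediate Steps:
$p{\left(B \right)} = \frac{B + 2 B^{2}}{8 + B}$ ($p{\left(B \right)} = \frac{B + B 2 B}{8 + B} = \frac{B + 2 B^{2}}{8 + B}$)
$o{\left(C,U \right)} = C^{2} + \frac{C U \left(1 + 2 C\right)}{8 + C}$ ($o{\left(C,U \right)} = C C + \frac{C \left(1 + 2 C\right)}{8 + C} U = C^{2} + \frac{C U \left(1 + 2 C\right)}{8 + C}$)
$\frac{1}{o{\left(-13,-70 \right)} + 38913} = \frac{1}{- \frac{13 \left(- 13 \left(8 - 13\right) - 70 \left(1 + 2 \left(-13\right)\right)\right)}{8 - 13} + 38913} = \frac{1}{- \frac{13 \left(\left(-13\right) \left(-5\right) - 70 \left(1 - 26\right)\right)}{-5} + 38913} = \frac{1}{\left(-13\right) \left(- \frac{1}{5}\right) \left(65 - -1750\right) + 38913} = \frac{1}{\left(-13\right) \left(- \frac{1}{5}\right) \left(65 + 1750\right) + 38913} = \frac{1}{\left(-13\right) \left(- \frac{1}{5}\right) 1815 + 38913} = \frac{1}{4719 + 38913} = \frac{1}{43632}$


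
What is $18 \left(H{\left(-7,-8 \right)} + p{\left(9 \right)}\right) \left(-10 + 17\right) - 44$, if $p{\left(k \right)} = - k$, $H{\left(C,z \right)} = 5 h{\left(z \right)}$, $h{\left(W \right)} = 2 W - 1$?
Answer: $-11888$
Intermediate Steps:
$h{\left(W \right)} = -1 + 2 W$
$H{\left(C,z \right)} = -5 + 10 z$ ($H{\left(C,z \right)} = 5 \left(-1 + 2 z\right) = -5 + 10 z$)
$18 \left(H{\left(-7,-8 \right)} + p{\left(9 \right)}\right) \left(-10 + 17\right) - 44 = 18 \left(\left(-5 + 10 \left(-8\right)\right) - 9\right) \left(-10 + 17\right) - 44 = 18 \left(\left(-5 - 80\right) - 9\right) 7 - 44 = 18 \left(-85 - 9\right) 7 - 44 = 18 \left(\left(-94\right) 7\right) - 44 = 18 \left(-658\right) - 44 = -11844 - 44 = -11888$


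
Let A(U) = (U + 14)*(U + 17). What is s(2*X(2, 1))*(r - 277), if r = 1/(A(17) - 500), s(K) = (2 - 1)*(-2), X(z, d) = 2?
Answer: 153457/277 ≈ 554.00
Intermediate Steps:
A(U) = (14 + U)*(17 + U)
s(K) = -2 (s(K) = 1*(-2) = -2)
r = 1/554 (r = 1/((238 + 17**2 + 31*17) - 500) = 1/((238 + 289 + 527) - 500) = 1/(1054 - 500) = 1/554 ≈ 0.0018051)
s(2*X(2, 1))*(r - 277) = -2*(1/554 - 277) = -2*(-153457/554) = 153457/277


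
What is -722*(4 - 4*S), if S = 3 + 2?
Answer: 11552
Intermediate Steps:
S = 5
-722*(4 - 4*S) = -722*(4 - 4*5) = -722*(4 - 20) = -722*(-16) = 11552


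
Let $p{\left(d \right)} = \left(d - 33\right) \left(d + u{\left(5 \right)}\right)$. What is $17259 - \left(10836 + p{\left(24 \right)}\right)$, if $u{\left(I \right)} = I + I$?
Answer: $6729$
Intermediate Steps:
$u{\left(I \right)} = 2 I$
$p{\left(d \right)} = \left(-33 + d\right) \left(10 + d\right)$ ($p{\left(d \right)} = \left(d - 33\right) \left(d + 2 \cdot 5\right) = \left(-33 + d\right) \left(d + 10\right) = \left(-33 + d\right) \left(10 + d\right)$)
$17259 - \left(10836 + p{\left(24 \right)}\right) = 17259 + \left(\left(-4999 + 538\right) - \left(\left(3743 + \left(-206 + 2838\right)\right) - \left(882 - 576\right)\right)\right) = 17259 - 10530 = 6729$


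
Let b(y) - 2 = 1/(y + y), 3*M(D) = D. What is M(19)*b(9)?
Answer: 703/54 ≈ 13.019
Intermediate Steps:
M(D) = D/3
b(y) = 2 + 1/(2*y) (b(y) = 2 + 1/(y + y) = 2 + 1/(2*y))
M(19)*b(9) = ((1/3)*19)*(2 + (1/2)/9) = 19*(2 + (1/2)*(1/9))/3 = 19*(2 + 1/18)/3 = (19/3)*(37/18) = 703/54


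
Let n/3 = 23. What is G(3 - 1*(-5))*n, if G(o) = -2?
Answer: -138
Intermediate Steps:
n = 69 (n = 3*23 = 69)
G(3 - 1*(-5))*n = -2*69 = -138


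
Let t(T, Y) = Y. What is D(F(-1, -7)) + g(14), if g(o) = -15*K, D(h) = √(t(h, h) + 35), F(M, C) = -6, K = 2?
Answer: -30 + √29 ≈ -24.615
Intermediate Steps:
D(h) = √(35 + h) (D(h) = √(h + 35) = √(35 + h))
g(o) = -30 (g(o) = -15*2 = -30)
D(F(-1, -7)) + g(14) = √(35 - 6) - 30 = √29 - 30 = -30 + √29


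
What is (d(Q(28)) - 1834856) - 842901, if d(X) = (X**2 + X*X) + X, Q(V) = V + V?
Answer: -2671429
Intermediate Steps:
Q(V) = 2*V
d(X) = X + 2*X**2 (d(X) = (X**2 + X**2) + X = 2*X**2 + X = X + 2*X**2)
(d(Q(28)) - 1834856) - 842901 = ((2*28)*(1 + 2*(2*28)) - 1834856) - 842901 = (56*(1 + 2*56) - 1834856) - 842901 = (56*(1 + 112) - 1834856) - 842901 = (56*113 - 1834856) - 842901 = (6328 - 1834856) - 842901 = -1828528 - 842901 = -2671429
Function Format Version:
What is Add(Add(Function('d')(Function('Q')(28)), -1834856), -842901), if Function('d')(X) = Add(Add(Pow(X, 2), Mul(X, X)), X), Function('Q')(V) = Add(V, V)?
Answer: -2671429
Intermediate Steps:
Function('Q')(V) = Mul(2, V)
Function('d')(X) = Add(X, Mul(2, Pow(X, 2))) (Function('d')(X) = Add(Add(Pow(X, 2), Pow(X, 2)), X) = Add(Mul(2, Pow(X, 2)), X) = Add(X, Mul(2, Pow(X, 2))))
Add(Add(Function('d')(Function('Q')(28)), -1834856), -842901) = Add(Add(Mul(Mul(2, 28), Add(1, Mul(2, Mul(2, 28)))), -1834856), -842901) = Add(Add(Mul(56, Add(1, Mul(2, 56))), -1834856), -842901) = Add(Add(Mul(56, Add(1, 112)), -1834856), -842901) = Add(Add(Mul(56, 113), -1834856), -842901) = Add(Add(6328, -1834856), -842901) = Add(-1828528, -842901) = -2671429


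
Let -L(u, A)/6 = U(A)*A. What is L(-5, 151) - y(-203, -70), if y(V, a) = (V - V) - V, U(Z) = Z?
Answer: -137009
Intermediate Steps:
y(V, a) = -V (y(V, a) = 0 - V = -V)
L(u, A) = -6*A**2 (L(u, A) = -6*A*A = -6*A**2)
L(-5, 151) - y(-203, -70) = -6*151**2 - (-1)*(-203) = -6*22801 - 1*203 = -136806 - 203 = -137009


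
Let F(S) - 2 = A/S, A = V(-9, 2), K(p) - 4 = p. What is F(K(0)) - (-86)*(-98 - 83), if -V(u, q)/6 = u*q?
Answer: -15537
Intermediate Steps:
K(p) = 4 + p
V(u, q) = -6*q*u (V(u, q) = -6*u*q = -6*q*u)
A = 108 (A = -6*2*(-9) = 108)
F(S) = 2 + 108/S
F(K(0)) - (-86)*(-98 - 83) = (2 + 108/(4 + 0)) - (-86)*(-98 - 83) = (2 + 108/4) - (-86)*(-181) = (2 + 108*(¼)) - 1*15566 = (2 + 27) - 15566 = 29 - 15566 = -15537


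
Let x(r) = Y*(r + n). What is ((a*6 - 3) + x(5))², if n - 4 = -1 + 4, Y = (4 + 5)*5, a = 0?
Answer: 288369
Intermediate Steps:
Y = 45 (Y = 9*5 = 45)
n = 7 (n = 4 + (-1 + 4) = 4 + 3 = 7)
x(r) = 315 + 45*r (x(r) = 45*(r + 7) = 45*(7 + r) = 315 + 45*r)
((a*6 - 3) + x(5))² = ((0*6 - 3) + (315 + 45*5))² = ((0 - 3) + (315 + 225))² = (-3 + 540)² = 537² = 288369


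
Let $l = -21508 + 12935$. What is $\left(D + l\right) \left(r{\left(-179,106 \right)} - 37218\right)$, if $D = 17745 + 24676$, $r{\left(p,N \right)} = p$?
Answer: $-1265813656$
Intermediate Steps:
$l = -8573$
$D = 42421$
$\left(D + l\right) \left(r{\left(-179,106 \right)} - 37218\right) = \left(42421 - 8573\right) \left(-179 - 37218\right) = 33848 \left(-37397\right) = -1265813656$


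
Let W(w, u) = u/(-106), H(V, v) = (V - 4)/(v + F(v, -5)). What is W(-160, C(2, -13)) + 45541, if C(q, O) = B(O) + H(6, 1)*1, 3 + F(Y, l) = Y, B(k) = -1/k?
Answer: 62755523/1378 ≈ 45541.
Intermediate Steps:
F(Y, l) = -3 + Y
H(V, v) = (-4 + V)/(-3 + 2*v) (H(V, v) = (V - 4)/(v + (-3 + v)) = (-4 + V)/(-3 + 2*v))
C(q, O) = -2 - 1/O (C(q, O) = -1/O + ((-4 + 6)/(-3 + 2*1))*1 = -1/O + (2/(-3 + 2))*1 = -1/O + (2/(-1))*1 = -1/O - 1*2*1 = -1/O - 2*1 = -1/O - 2 = -2 - 1/O)
W(w, u) = -u/106 (W(w, u) = u*(-1/106) = -u/106)
W(-160, C(2, -13)) + 45541 = -(-2 - 1/(-13))/106 + 45541 = -(-2 - 1*(-1/13))/106 + 45541 = -(-2 + 1/13)/106 + 45541 = -1/106*(-25/13) + 45541 = 25/1378 + 45541 = 62755523/1378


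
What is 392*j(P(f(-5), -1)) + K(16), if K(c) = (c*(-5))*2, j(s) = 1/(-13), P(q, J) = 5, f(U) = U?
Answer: -2472/13 ≈ -190.15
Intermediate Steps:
j(s) = -1/13
K(c) = -10*c (K(c) = -5*c*2 = -10*c)
392*j(P(f(-5), -1)) + K(16) = 392*(-1/13) - 10*16 = -392/13 - 160 = -2472/13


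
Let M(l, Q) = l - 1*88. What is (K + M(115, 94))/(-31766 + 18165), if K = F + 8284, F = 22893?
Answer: -1076/469 ≈ -2.2942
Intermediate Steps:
M(l, Q) = -88 + l (M(l, Q) = l - 88 = -88 + l)
K = 31177 (K = 22893 + 8284 = 31177)
(K + M(115, 94))/(-31766 + 18165) = (31177 + (-88 + 115))/(-31766 + 18165) = (31177 + 27)/(-13601) = 31204*(-1/13601) = -1076/469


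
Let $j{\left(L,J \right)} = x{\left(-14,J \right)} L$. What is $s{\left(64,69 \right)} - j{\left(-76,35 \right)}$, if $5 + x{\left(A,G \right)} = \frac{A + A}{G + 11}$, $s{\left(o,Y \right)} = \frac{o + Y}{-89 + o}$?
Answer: $- \frac{248159}{575} \approx -431.58$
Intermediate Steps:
$s{\left(o,Y \right)} = \frac{Y + o}{-89 + o}$
$x{\left(A,G \right)} = -5 + \frac{2 A}{11 + G}$ ($x{\left(A,G \right)} = -5 + \frac{A + A}{G + 11} = -5 + \frac{2 A}{11 + G}$)
$j{\left(L,J \right)} = \frac{L \left(-83 - 5 J\right)}{11 + J}$ ($j{\left(L,J \right)} = \frac{-55 - 5 J + 2 \left(-14\right)}{11 + J} L = \frac{-55 - 5 J - 28}{11 + J} L = \frac{-83 - 5 J}{11 + J} L = \frac{L \left(-83 - 5 J\right)}{11 + J}$)
$s{\left(64,69 \right)} - j{\left(-76,35 \right)} = \frac{69 + 64}{-89 + 64} - \left(-1\right) \left(-76\right) \frac{1}{11 + 35} \left(83 + 5 \cdot 35\right) = \frac{1}{-25} \cdot 133 - \left(-1\right) \left(-76\right) \frac{1}{46} \left(83 + 175\right) = \left(- \frac{1}{25}\right) 133 - \left(-1\right) \left(-76\right) \frac{1}{46} \cdot 258 = - \frac{133}{25} - \frac{9804}{23} = - \frac{248159}{575}$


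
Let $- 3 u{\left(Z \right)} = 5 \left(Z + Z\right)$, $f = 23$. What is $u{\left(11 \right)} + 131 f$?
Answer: $\frac{8929}{3} \approx 2976.3$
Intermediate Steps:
$u{\left(Z \right)} = - \frac{10 Z}{3}$ ($u{\left(Z \right)} = - \frac{5 \left(Z + Z\right)}{3} = - \frac{5 \cdot 2 Z}{3} = - \frac{10 Z}{3}$)
$u{\left(11 \right)} + 131 f = \left(- \frac{10}{3}\right) 11 + 131 \cdot 23 = - \frac{110}{3} + 3013 = \frac{8929}{3}$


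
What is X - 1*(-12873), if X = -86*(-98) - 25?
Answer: 21276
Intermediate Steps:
X = 8403 (X = 8428 - 25 = 8403)
X - 1*(-12873) = 8403 - 1*(-12873) = 8403 + 12873 = 21276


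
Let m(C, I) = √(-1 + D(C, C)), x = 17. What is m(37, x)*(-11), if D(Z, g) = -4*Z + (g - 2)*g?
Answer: -11*√1146 ≈ -372.38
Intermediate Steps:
D(Z, g) = -4*Z + g*(-2 + g) (D(Z, g) = -4*Z + (-2 + g)*g = -4*Z + g*(-2 + g))
m(C, I) = √(-1 + C² - 6*C) (m(C, I) = √(-1 + (C² - 4*C - 2*C)) = √(-1 + (C² - 6*C)) = √(-1 + C² - 6*C))
m(37, x)*(-11) = √(-1 + 37² - 6*37)*(-11) = √(-1 + 1369 - 222)*(-11) = √1146*(-11) = -11*√1146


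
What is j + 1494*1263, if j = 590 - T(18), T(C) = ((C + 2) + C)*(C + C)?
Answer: 1886144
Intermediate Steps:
T(C) = 2*C*(2 + 2*C) (T(C) = ((2 + C) + C)*(2*C) = (2 + 2*C)*(2*C) = 2*C*(2 + 2*C))
j = -778 (j = 590 - 4*18*(1 + 18) = 590 - 4*18*19 = 590 - 1*1368 = 590 - 1368 = -778)
j + 1494*1263 = -778 + 1494*1263 = -778 + 1886922 = 1886144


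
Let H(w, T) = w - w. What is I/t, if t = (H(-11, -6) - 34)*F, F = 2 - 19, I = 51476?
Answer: 1514/17 ≈ 89.059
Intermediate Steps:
H(w, T) = 0
F = -17
t = 578 (t = (0 - 34)*(-17) = -34*(-17) = 578)
I/t = 51476/578 = 51476*(1/578) = 1514/17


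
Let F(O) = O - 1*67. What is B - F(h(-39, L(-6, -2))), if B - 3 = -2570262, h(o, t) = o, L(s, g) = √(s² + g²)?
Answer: -2570153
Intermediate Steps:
L(s, g) = √(g² + s²)
B = -2570259 (B = 3 - 2570262 = -2570259)
F(O) = -67 + O (F(O) = O - 67 = -67 + O)
B - F(h(-39, L(-6, -2))) = -2570259 - (-67 - 39) = -2570259 - 1*(-106) = -2570259 + 106 = -2570153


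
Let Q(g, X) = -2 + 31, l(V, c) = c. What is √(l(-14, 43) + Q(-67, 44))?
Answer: 6*√2 ≈ 8.4853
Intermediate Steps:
Q(g, X) = 29
√(l(-14, 43) + Q(-67, 44)) = √(43 + 29) = √72 = 6*√2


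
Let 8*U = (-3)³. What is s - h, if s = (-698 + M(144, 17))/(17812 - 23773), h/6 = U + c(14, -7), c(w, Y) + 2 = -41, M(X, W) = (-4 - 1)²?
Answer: 6637285/23844 ≈ 278.36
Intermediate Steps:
M(X, W) = 25 (M(X, W) = (-5)² = 25)
c(w, Y) = -43 (c(w, Y) = -2 - 41 = -43)
U = -27/8 (U = (⅛)*(-3)³ = (⅛)*(-27) = -27/8 ≈ -3.3750)
h = -1113/4 (h = 6*(-27/8 - 43) = 6*(-371/8) = -1113/4 ≈ -278.25)
s = 673/5961 (s = (-698 + 25)/(17812 - 23773) = -673/(-5961) = -673*(-1/5961) = 673/5961 ≈ 0.11290)
s - h = 673/5961 - 1*(-1113/4) = 673/5961 + 1113/4 = 6637285/23844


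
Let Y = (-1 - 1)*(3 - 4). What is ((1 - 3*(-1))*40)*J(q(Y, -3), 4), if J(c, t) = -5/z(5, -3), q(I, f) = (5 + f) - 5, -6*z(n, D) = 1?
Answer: 4800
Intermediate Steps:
z(n, D) = -1/6 (z(n, D) = -1/6*1 = -1/6)
Y = 2 (Y = -2*(-1) = 2)
q(I, f) = f
J(c, t) = 30 (J(c, t) = -5/(-1/6) = -5*(-6) = 30)
((1 - 3*(-1))*40)*J(q(Y, -3), 4) = ((1 - 3*(-1))*40)*30 = ((1 + 3)*40)*30 = (4*40)*30 = 160*30 = 4800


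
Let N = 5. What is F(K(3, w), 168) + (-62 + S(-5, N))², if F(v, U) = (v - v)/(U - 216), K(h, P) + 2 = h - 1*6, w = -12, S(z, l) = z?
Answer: 4489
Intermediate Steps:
K(h, P) = -8 + h (K(h, P) = -2 + (h - 1*6) = -2 + (h - 6) = -2 + (-6 + h) = -8 + h)
F(v, U) = 0 (F(v, U) = 0/(-216 + U) = 0)
F(K(3, w), 168) + (-62 + S(-5, N))² = 0 + (-62 - 5)² = 0 + (-67)² = 0 + 4489 = 4489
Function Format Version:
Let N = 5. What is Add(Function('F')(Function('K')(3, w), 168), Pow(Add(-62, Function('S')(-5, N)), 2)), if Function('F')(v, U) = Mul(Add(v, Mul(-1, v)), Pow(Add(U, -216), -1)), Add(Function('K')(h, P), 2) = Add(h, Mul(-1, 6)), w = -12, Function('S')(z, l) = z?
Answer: 4489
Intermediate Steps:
Function('K')(h, P) = Add(-8, h) (Function('K')(h, P) = Add(-2, Add(h, Mul(-1, 6))) = Add(-2, Add(h, -6)) = Add(-2, Add(-6, h)) = Add(-8, h))
Function('F')(v, U) = 0 (Function('F')(v, U) = Mul(0, Pow(Add(-216, U), -1)) = 0)
Add(Function('F')(Function('K')(3, w), 168), Pow(Add(-62, Function('S')(-5, N)), 2)) = Add(0, Pow(Add(-62, -5), 2)) = Add(0, Pow(-67, 2)) = Add(0, 4489) = 4489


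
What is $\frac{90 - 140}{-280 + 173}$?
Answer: $\frac{50}{107} \approx 0.46729$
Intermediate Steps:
$\frac{90 - 140}{-280 + 173} = - \frac{50}{-107} = \left(-50\right) \left(- \frac{1}{107}\right) = \frac{50}{107}$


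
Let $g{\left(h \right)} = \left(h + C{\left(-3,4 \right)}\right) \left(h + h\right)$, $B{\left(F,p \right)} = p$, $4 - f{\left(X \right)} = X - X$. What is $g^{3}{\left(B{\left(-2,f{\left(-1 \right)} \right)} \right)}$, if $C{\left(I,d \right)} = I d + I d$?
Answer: $-4096000$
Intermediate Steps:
$f{\left(X \right)} = 4$ ($f{\left(X \right)} = 4 - \left(X - X\right) = 4 - 0 = 4 + 0 = 4$)
$C{\left(I,d \right)} = 2 I d$
$g{\left(h \right)} = 2 h \left(-24 + h\right)$ ($g{\left(h \right)} = \left(h + 2 \left(-3\right) 4\right) \left(h + h\right) = \left(h - 24\right) 2 h = \left(-24 + h\right) 2 h = 2 h \left(-24 + h\right)$)
$g^{3}{\left(B{\left(-2,f{\left(-1 \right)} \right)} \right)} = \left(2 \cdot 4 \left(-24 + 4\right)\right)^{3} = \left(2 \cdot 4 \left(-20\right)\right)^{3} = \left(-160\right)^{3} = -4096000$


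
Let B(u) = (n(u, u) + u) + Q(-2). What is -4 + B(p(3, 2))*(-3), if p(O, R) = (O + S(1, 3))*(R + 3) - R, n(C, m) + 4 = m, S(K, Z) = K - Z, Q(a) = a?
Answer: -4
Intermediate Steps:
n(C, m) = -4 + m
p(O, R) = -R + (-2 + O)*(3 + R) (p(O, R) = (O + (1 - 1*3))*(R + 3) - R = (O + (1 - 3))*(3 + R) - R = (O - 2)*(3 + R) - R = (-2 + O)*(3 + R) - R = -R + (-2 + O)*(3 + R))
B(u) = -6 + 2*u (B(u) = ((-4 + u) + u) - 2 = (-4 + 2*u) - 2 = -6 + 2*u)
-4 + B(p(3, 2))*(-3) = -4 + (-6 + 2*(-6 - 3*2 + 3*3 + 3*2))*(-3) = -4 + (-6 + 2*(-6 - 6 + 9 + 6))*(-3) = -4 + (-6 + 2*3)*(-3) = -4 + (-6 + 6)*(-3) = -4 + 0*(-3) = -4 + 0 = -4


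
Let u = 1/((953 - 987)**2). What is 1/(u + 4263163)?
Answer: 1156/4928216429 ≈ 2.3457e-7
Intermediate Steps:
u = 1/1156 (u = 1/((-34)**2) = 1/1156 ≈ 0.00086505)
1/(u + 4263163) = 1/(1/1156 + 4263163) = 1/(4928216429/1156) = 1156/4928216429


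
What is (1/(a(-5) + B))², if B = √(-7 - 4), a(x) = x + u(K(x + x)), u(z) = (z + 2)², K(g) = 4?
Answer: (31 + I*√11)⁻² ≈ 0.0010055 - 0.00021765*I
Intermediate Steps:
u(z) = (2 + z)²
a(x) = 36 + x (a(x) = x + (2 + 4)² = x + 6² = x + 36 = 36 + x)
B = I*√11 (B = √(-11) = I*√11 ≈ 3.3166*I)
(1/(a(-5) + B))² = (1/((36 - 5) + I*√11))² = (1/(31 + I*√11))² = (31 + I*√11)⁻²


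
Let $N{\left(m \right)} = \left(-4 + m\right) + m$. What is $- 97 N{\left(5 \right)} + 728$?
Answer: $146$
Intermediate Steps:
$N{\left(m \right)} = -4 + 2 m$
$- 97 N{\left(5 \right)} + 728 = - 97 \left(-4 + 2 \cdot 5\right) + 728 = - 97 \left(-4 + 10\right) + 728 = \left(-97\right) 6 + 728 = -582 + 728 = 146$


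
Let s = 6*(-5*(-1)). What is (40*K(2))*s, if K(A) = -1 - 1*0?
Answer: -1200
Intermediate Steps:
K(A) = -1 (K(A) = -1 + 0 = -1)
s = 30 (s = 6*5 = 30)
(40*K(2))*s = (40*(-1))*30 = -40*30 = -1200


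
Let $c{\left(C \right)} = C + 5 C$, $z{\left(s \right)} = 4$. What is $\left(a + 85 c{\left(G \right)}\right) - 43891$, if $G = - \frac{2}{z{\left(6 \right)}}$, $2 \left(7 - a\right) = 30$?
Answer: $-44154$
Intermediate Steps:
$a = -8$ ($a = 7 - 15 = -8$)
$G = - \frac{1}{2}$ ($G = - \frac{2}{4} = \left(-2\right) \frac{1}{4} = - \frac{1}{2} \approx -0.5$)
$c{\left(C \right)} = 6 C$
$\left(a + 85 c{\left(G \right)}\right) - 43891 = \left(-8 + 85 \cdot 6 \left(- \frac{1}{2}\right)\right) - 43891 = \left(-8 + 85 \left(-3\right)\right) - 43891 = \left(-8 - 255\right) - 43891 = -263 - 43891 = -44154$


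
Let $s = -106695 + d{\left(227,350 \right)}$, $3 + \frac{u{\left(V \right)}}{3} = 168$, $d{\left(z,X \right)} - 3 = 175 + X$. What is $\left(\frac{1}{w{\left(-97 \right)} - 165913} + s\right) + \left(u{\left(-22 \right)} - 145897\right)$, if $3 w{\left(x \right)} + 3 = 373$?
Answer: $- \frac{125122621964}{497369} \approx -2.5157 \cdot 10^{5}$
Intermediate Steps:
$d{\left(z,X \right)} = 178 + X$ ($d{\left(z,X \right)} = 3 + \left(175 + X\right) = 178 + X$)
$u{\left(V \right)} = 495$ ($u{\left(V \right)} = -9 + 3 \cdot 168 = -9 + 504 = 495$)
$s = -106167$ ($s = -106695 + \left(178 + 350\right) = -106695 + 528 = -106167$)
$w{\left(x \right)} = \frac{370}{3}$ ($w{\left(x \right)} = -1 + \frac{1}{3} \cdot 373 = -1 + \frac{373}{3} = \frac{370}{3}$)
$\left(\frac{1}{w{\left(-97 \right)} - 165913} + s\right) + \left(u{\left(-22 \right)} - 145897\right) = \left(\frac{1}{\frac{370}{3} - 165913} - 106167\right) + \left(495 - 145897\right) = \left(\frac{1}{- \frac{497369}{3}} - 106167\right) + \left(495 - 145897\right) = \left(- \frac{3}{497369} - 106167\right) - 145402 = - \frac{52804174626}{497369} - 145402 = - \frac{125122621964}{497369}$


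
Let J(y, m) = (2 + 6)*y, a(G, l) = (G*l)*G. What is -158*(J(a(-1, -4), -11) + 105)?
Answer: -11534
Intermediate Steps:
a(G, l) = l*G²
J(y, m) = 8*y
-158*(J(a(-1, -4), -11) + 105) = -158*(8*(-4*(-1)²) + 105) = -158*(8*(-4*1) + 105) = -158*(8*(-4) + 105) = -158*(-32 + 105) = -158*73 = -11534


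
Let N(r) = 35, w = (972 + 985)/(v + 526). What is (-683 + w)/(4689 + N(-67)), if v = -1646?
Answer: -766917/5290880 ≈ -0.14495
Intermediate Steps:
w = -1957/1120 (w = (972 + 985)/(-1646 + 526) = 1957/(-1120) = 1957*(-1/1120) = -1957/1120 ≈ -1.7473)
(-683 + w)/(4689 + N(-67)) = (-683 - 1957/1120)/(4689 + 35) = -766917/1120/4724 = -766917/1120*1/4724 = -766917/5290880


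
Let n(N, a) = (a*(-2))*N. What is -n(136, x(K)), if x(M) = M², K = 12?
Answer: 39168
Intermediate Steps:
n(N, a) = -2*N*a (n(N, a) = (-2*a)*N = -2*N*a)
-n(136, x(K)) = -(-2)*136*12² = -(-2)*136*144 = -1*(-39168) = 39168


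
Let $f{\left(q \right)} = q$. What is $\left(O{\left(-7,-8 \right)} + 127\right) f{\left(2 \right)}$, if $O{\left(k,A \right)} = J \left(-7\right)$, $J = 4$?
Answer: $198$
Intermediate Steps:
$O{\left(k,A \right)} = -28$ ($O{\left(k,A \right)} = 4 \left(-7\right) = -28$)
$\left(O{\left(-7,-8 \right)} + 127\right) f{\left(2 \right)} = \left(-28 + 127\right) 2 = 99 \cdot 2 = 198$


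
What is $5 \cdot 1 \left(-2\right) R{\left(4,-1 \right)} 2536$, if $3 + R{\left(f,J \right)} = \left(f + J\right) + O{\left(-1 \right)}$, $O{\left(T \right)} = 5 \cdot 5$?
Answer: $-634000$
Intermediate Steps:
$O{\left(T \right)} = 25$
$R{\left(f,J \right)} = 22 + J + f$ ($R{\left(f,J \right)} = -3 + \left(\left(f + J\right) + 25\right) = -3 + \left(\left(J + f\right) + 25\right) = -3 + \left(25 + J + f\right) = 22 + J + f$)
$5 \cdot 1 \left(-2\right) R{\left(4,-1 \right)} 2536 = 5 \cdot 1 \left(-2\right) \left(22 - 1 + 4\right) 2536 = 5 \left(-2\right) 25 \cdot 2536 = \left(-10\right) 25 \cdot 2536 = \left(-250\right) 2536 = -634000$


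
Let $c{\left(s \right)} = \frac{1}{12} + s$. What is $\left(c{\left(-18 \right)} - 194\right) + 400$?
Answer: $\frac{2257}{12} \approx 188.08$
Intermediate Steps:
$c{\left(s \right)} = \frac{1}{12} + s$
$\left(c{\left(-18 \right)} - 194\right) + 400 = \left(\left(\frac{1}{12} - 18\right) - 194\right) + 400 = \left(- \frac{215}{12} - 194\right) + 400 = - \frac{2543}{12} + 400 = \frac{2257}{12}$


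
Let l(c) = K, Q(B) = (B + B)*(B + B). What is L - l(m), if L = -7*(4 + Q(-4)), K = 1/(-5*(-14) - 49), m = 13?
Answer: -9997/21 ≈ -476.05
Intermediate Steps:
Q(B) = 4*B**2 (Q(B) = (2*B)*(2*B) = 4*B**2)
K = 1/21 (K = 1/(70 - 49) = 1/21 ≈ 0.047619)
l(c) = 1/21
L = -476 (L = -7*(4 + 4*(-4)**2) = -7*(4 + 4*16) = -7*(4 + 64) = -7*68 = -476)
L - l(m) = -476 - 1*1/21 = -476 - 1/21 = -9997/21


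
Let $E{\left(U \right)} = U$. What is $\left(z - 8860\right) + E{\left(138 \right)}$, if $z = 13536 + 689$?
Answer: $5503$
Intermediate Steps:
$z = 14225$
$\left(z - 8860\right) + E{\left(138 \right)} = \left(14225 - 8860\right) + 138 = 5365 + 138 = 5503$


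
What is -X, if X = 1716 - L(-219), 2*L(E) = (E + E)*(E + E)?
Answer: 94206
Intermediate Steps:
L(E) = 2*E² (L(E) = ((E + E)*(E + E))/2 = ((2*E)*(2*E))/2 = (4*E²)/2 = 2*E²)
X = -94206 (X = 1716 - 2*(-219)² = 1716 - 2*47961 = 1716 - 1*95922 = 1716 - 95922 = -94206)
-X = -1*(-94206) = 94206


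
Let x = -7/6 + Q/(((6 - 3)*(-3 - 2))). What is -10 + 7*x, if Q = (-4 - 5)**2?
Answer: -1679/30 ≈ -55.967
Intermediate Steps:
Q = 81 (Q = (-9)**2 = 81)
x = -197/30 (x = -7/6 + 81/(((6 - 3)*(-3 - 2))) = -7*1/6 + 81/((3*(-5))) = -7/6 + 81/(-15) = -7/6 + 81*(-1/15) = -7/6 - 27/5 = -197/30 ≈ -6.5667)
-10 + 7*x = -10 + 7*(-197/30) = -10 - 1379/30 = -1679/30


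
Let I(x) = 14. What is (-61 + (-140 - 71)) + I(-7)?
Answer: -258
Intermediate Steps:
(-61 + (-140 - 71)) + I(-7) = (-61 + (-140 - 71)) + 14 = (-61 - 211) + 14 = -272 + 14 = -258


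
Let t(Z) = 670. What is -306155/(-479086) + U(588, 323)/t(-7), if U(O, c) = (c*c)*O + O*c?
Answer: 14740471135093/160493810 ≈ 91845.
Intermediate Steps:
U(O, c) = O*c + O*c**2 (U(O, c) = c**2*O + O*c = O*c**2 + O*c = O*c + O*c**2)
-306155/(-479086) + U(588, 323)/t(-7) = -306155/(-479086) + (588*323*(1 + 323))/670 = -306155*(-1/479086) + (588*323*324)*(1/670) = 306155/479086 + 61535376*(1/670) = 306155/479086 + 30767688/335 = 14740471135093/160493810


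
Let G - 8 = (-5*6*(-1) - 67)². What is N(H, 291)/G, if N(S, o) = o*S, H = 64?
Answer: 6208/459 ≈ 13.525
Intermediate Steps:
N(S, o) = S*o
G = 1377 (G = 8 + (-5*6*(-1) - 67)² = 8 + (-30*(-1) - 67)² = 8 + (30 - 67)² = 8 + (-37)² = 8 + 1369 = 1377)
N(H, 291)/G = (64*291)/1377 = 18624*(1/1377) = 6208/459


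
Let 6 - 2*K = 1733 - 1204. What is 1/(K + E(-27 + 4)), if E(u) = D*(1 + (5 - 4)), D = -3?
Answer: -2/535 ≈ -0.0037383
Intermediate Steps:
K = -523/2 (K = 3 - (1733 - 1204)/2 = 3 - 1/2*529 = 3 - 529/2 = -523/2 ≈ -261.50)
E(u) = -6 (E(u) = -3*(1 + (5 - 4)) = -3*(1 + 1) = -3*2 = -6)
1/(K + E(-27 + 4)) = 1/(-523/2 - 6) = 1/(-535/2) = -2/535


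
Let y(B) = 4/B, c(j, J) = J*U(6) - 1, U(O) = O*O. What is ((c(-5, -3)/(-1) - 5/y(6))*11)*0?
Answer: 0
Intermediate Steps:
U(O) = O²
c(j, J) = -1 + 36*J (c(j, J) = J*6² - 1 = J*36 - 1 = 36*J - 1 = -1 + 36*J)
((c(-5, -3)/(-1) - 5/y(6))*11)*0 = (((-1 + 36*(-3))/(-1) - 5/(4/6))*11)*0 = (((-1 - 108)*(-1) - 5/(4*(⅙)))*11)*0 = ((-109*(-1) - 5/⅔)*11)*0 = ((109 - 5*3/2)*11)*0 = ((109 - 15/2)*11)*0 = ((203/2)*11)*0 = (2233/2)*0 = 0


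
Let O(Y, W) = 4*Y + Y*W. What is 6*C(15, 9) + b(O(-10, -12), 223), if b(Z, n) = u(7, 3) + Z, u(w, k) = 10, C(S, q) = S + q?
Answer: 234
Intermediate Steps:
O(Y, W) = 4*Y + W*Y
b(Z, n) = 10 + Z
6*C(15, 9) + b(O(-10, -12), 223) = 6*(15 + 9) + (10 - 10*(4 - 12)) = 6*24 + (10 - 10*(-8)) = 144 + (10 + 80) = 144 + 90 = 234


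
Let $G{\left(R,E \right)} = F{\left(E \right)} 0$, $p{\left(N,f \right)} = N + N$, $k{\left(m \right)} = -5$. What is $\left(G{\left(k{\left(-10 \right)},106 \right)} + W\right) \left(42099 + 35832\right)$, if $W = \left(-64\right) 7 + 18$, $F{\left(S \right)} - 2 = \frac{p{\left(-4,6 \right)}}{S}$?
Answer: $-33510330$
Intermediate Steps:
$p{\left(N,f \right)} = 2 N$
$F{\left(S \right)} = 2 - \frac{8}{S}$ ($F{\left(S \right)} = 2 + \frac{2 \left(-4\right)}{S} = 2 - \frac{8}{S}$)
$W = -430$ ($W = -448 + 18 = -430$)
$G{\left(R,E \right)} = 0$ ($G{\left(R,E \right)} = \left(2 - \frac{8}{E}\right) 0 = 0$)
$\left(G{\left(k{\left(-10 \right)},106 \right)} + W\right) \left(42099 + 35832\right) = \left(0 - 430\right) \left(42099 + 35832\right) = \left(-430\right) 77931 = -33510330$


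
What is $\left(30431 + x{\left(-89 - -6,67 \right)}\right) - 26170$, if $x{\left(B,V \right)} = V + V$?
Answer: $4395$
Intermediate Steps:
$x{\left(B,V \right)} = 2 V$
$\left(30431 + x{\left(-89 - -6,67 \right)}\right) - 26170 = \left(30431 + 2 \cdot 67\right) - 26170 = \left(30431 + 134\right) - 26170 = 30565 - 26170 = 4395$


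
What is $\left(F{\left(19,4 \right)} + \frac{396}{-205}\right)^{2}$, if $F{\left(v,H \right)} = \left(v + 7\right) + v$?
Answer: $\frac{77951241}{42025} \approx 1854.9$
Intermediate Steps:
$F{\left(v,H \right)} = 7 + 2 v$ ($F{\left(v,H \right)} = \left(7 + v\right) + v = 7 + 2 v$)
$\left(F{\left(19,4 \right)} + \frac{396}{-205}\right)^{2} = \left(\left(7 + 2 \cdot 19\right) + \frac{396}{-205}\right)^{2} = \left(\left(7 + 38\right) + 396 \left(- \frac{1}{205}\right)\right)^{2} = \left(45 - \frac{396}{205}\right)^{2} = \left(\frac{8829}{205}\right)^{2} = \frac{77951241}{42025}$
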